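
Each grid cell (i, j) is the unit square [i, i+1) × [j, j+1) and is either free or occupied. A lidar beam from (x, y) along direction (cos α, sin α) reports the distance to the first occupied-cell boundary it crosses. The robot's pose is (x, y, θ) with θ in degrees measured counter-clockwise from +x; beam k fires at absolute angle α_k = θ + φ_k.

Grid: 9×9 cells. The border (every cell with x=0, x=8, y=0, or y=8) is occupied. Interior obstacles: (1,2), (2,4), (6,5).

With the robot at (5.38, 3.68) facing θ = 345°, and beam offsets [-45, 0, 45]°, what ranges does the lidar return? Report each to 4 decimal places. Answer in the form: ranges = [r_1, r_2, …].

beam 1: φ=-45°, α=300°
  cosα=0.5000 sinα=-0.8660 | (5,3) | tMaxX 1.2400 tMaxY 0.7852 | tΔX 2.0000 tΔY 1.1547
    t=0.7852 [y] (5,2)
    t=1.2400 [x] (6,2)
    t=1.9399 [y] (6,1)
    t=3.0946 [y] (6,0) — stop
  → r_1 = 3.0946
beam 2: φ=0°, α=345°
  cosα=0.9659 sinα=-0.2588 | (5,3) | tMaxX 0.6419 tMaxY 2.6273 | tΔX 1.0353 tΔY 3.8637
    t=0.6419 [x] (6,3)
    t=1.6771 [x] (7,3)
    t=2.6273 [y] (7,2)
    t=2.7124 [x] (8,2) — stop
  → r_2 = 2.7124
beam 3: φ=45°, α=30°
  cosα=0.8660 sinα=0.5000 | (5,3) | tMaxX 0.7159 tMaxY 0.6400 | tΔX 1.1547 tΔY 2.0000
    t=0.6400 [y] (5,4)
    t=0.7159 [x] (6,4)
    t=1.8706 [x] (7,4)
    t=2.6400 [y] (7,5)
    t=3.0253 [x] (8,5) — stop
  → r_3 = 3.0253

ranges = [3.0946, 2.7124, 3.0253]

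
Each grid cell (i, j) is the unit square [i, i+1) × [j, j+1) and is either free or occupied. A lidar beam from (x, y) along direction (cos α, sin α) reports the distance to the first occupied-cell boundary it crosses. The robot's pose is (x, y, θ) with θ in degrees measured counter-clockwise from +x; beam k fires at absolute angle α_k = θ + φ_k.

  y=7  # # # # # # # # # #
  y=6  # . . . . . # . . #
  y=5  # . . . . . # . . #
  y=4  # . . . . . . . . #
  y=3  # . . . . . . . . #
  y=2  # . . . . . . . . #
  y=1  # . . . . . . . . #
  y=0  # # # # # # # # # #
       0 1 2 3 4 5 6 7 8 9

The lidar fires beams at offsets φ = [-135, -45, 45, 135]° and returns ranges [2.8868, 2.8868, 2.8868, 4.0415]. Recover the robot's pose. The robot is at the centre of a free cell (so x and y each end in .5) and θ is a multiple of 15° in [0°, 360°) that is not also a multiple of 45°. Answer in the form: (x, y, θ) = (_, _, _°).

Enumerate (i+0.5, j+0.5, θ) over the 46 free cells and 16 admissible headings. For each, cast all 4 beams and compare to the given ranges.
  (7.5, 2.5, 345°): beam 1 = 3.0000 ≠ 2.8868 ✗
  (1.5, 3.5, 30°): beam 1 = 1.9319 ≠ 2.8868 ✗
  (4.5, 4.5, 195°): beam 2 = 4.0415 ≠ 2.8868 ✗
  (7.5, 3.5, 30°): beam 1 = 2.5882 ≠ 2.8868 ✗
  …
  (3.5, 4.5, 165°): r_1=2.8868, r_2=2.8868, r_3=2.8868, r_4=4.0415 — all match ✓
Only this pose fits every beam.

(x, y, θ) = (3.5, 4.5, 165°)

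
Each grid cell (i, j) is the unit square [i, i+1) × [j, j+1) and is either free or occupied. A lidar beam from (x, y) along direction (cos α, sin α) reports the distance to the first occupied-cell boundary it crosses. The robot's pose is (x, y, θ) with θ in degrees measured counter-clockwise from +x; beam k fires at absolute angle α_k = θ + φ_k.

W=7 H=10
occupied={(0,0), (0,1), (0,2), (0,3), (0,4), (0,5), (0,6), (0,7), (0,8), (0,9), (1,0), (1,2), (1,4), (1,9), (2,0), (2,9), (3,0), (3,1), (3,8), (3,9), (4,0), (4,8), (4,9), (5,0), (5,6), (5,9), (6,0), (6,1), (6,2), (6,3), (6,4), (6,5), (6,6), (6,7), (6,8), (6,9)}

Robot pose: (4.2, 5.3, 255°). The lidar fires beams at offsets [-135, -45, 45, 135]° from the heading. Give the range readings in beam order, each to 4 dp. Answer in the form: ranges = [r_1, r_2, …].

beam 1: φ=-135°, α=120°
  d=(-0.5000,0.8660)  start (4,5)  tX=0.4000 tY=0.8083  stride 1/|dx|=2.0000 1/|dy|=1.1547
    cross x-line → (3,5), t=0.4000
    cross y-line → (3,6), t=0.8083
    cross y-line → (3,7), t=1.9630
    cross x-line → (2,7), t=2.4000
    cross y-line → (2,8), t=3.1177
    cross y-line → (2,9), t=4.2724 (wall)
  → r_1 = 4.2724
beam 2: φ=-45°, α=210°
  d=(-0.8660,-0.5000)  start (4,5)  tX=0.2309 tY=0.6000  stride 1/|dx|=1.1547 1/|dy|=2.0000
    cross x-line → (3,5), t=0.2309
    cross y-line → (3,4), t=0.6000
    cross x-line → (2,4), t=1.3856
    cross x-line → (1,4), t=2.5403 (wall)
  → r_2 = 2.5403
beam 3: φ=45°, α=300°
  d=(0.5000,-0.8660)  start (4,5)  tX=1.6000 tY=0.3464  stride 1/|dx|=2.0000 1/|dy|=1.1547
    cross y-line → (4,4), t=0.3464
    cross y-line → (4,3), t=1.5011
    cross x-line → (5,3), t=1.6000
    cross y-line → (5,2), t=2.6558
    cross x-line → (6,2), t=3.6000 (wall)
  → r_3 = 3.6000
beam 4: φ=135°, α=30°
  d=(0.8660,0.5000)  start (4,5)  tX=0.9238 tY=1.4000  stride 1/|dx|=1.1547 1/|dy|=2.0000
    cross x-line → (5,5), t=0.9238
    cross y-line → (5,6), t=1.4000 (wall)
  → r_4 = 1.4000

ranges = [4.2724, 2.5403, 3.6000, 1.4000]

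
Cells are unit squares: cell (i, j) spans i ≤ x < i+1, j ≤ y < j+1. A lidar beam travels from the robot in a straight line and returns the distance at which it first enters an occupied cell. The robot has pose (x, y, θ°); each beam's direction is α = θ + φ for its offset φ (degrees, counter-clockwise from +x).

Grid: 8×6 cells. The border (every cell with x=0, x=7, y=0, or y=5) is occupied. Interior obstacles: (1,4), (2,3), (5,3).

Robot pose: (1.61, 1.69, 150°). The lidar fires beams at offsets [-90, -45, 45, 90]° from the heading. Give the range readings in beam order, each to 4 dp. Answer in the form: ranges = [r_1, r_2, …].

beam 1: φ=-90°, α=60°
  dir = (cos 60°, sin 60°) = (0.5000, 0.8660); from cell (1,1)
  next x-line at t=0.7800, next y-line at t=0.3580; Δt_x=2.0000, Δt_y=1.1547
    y: enter (1,2) at t=0.3580
    x: enter (2,2) at t=0.7800
    y: enter (2,3) at t=1.5127 ← occupied
  → r_1 = 1.5127
beam 2: φ=-45°, α=105°
  dir = (cos 105°, sin 105°) = (-0.2588, 0.9659); from cell (1,1)
  next x-line at t=2.3569, next y-line at t=0.3209; Δt_x=3.8637, Δt_y=1.0353
    y: enter (1,2) at t=0.3209
    y: enter (1,3) at t=1.3562
    x: enter (0,3) at t=2.3569 ← occupied
  → r_2 = 2.3569
beam 3: φ=45°, α=195°
  dir = (cos 195°, sin 195°) = (-0.9659, -0.2588); from cell (1,1)
  next x-line at t=0.6315, next y-line at t=2.6660; Δt_x=1.0353, Δt_y=3.8637
    x: enter (0,1) at t=0.6315 ← occupied
  → r_3 = 0.6315
beam 4: φ=90°, α=240°
  dir = (cos 240°, sin 240°) = (-0.5000, -0.8660); from cell (1,1)
  next x-line at t=1.2200, next y-line at t=0.7967; Δt_x=2.0000, Δt_y=1.1547
    y: enter (1,0) at t=0.7967 ← occupied
  → r_4 = 0.7967

ranges = [1.5127, 2.3569, 0.6315, 0.7967]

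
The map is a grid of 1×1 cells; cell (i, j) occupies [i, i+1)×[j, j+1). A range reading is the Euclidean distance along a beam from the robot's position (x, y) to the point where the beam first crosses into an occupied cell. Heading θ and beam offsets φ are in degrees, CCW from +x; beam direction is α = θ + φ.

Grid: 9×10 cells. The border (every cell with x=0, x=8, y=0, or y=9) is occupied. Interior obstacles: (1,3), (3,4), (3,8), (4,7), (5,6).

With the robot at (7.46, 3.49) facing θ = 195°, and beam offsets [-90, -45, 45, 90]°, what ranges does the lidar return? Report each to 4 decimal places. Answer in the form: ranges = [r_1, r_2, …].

beam 1: φ=-90°, α=105°
  direction (-0.2588, 0.9659); cell (7,3); t to first gridline: x 1.7773, y 0.5280 (then +3.8637 / +1.0353)
    (7,4) via y @ 0.5280
    (7,5) via y @ 1.5633
    (6,5) via x @ 1.7773
    (6,6) via y @ 2.5985
    (6,7) via y @ 3.6338
    (6,8) via y @ 4.6691
    (5,8) via x @ 5.6410
    (5,9) via y @ 5.7044  # hit
  → r_1 = 5.7044
beam 2: φ=-45°, α=150°
  direction (-0.8660, 0.5000); cell (7,3); t to first gridline: x 0.5312, y 1.0200 (then +1.1547 / +2.0000)
    (6,3) via x @ 0.5312
    (6,4) via y @ 1.0200
    (5,4) via x @ 1.6859
    (4,4) via x @ 2.8406
    (4,5) via y @ 3.0200
    (3,5) via x @ 3.9953
    (3,6) via y @ 5.0200
    (2,6) via x @ 5.1500
    (1,6) via x @ 6.3047
    (1,7) via y @ 7.0200
    (0,7) via x @ 7.4594  # hit
  → r_2 = 7.4594
beam 3: φ=45°, α=240°
  direction (-0.5000, -0.8660); cell (7,3); t to first gridline: x 0.9200, y 0.5658 (then +2.0000 / +1.1547)
    (7,2) via y @ 0.5658
    (6,2) via x @ 0.9200
    (6,1) via y @ 1.7205
    (6,0) via y @ 2.8752  # hit
  → r_3 = 2.8752
beam 4: φ=90°, α=285°
  direction (0.2588, -0.9659); cell (7,3); t to first gridline: x 2.0864, y 0.5073 (then +3.8637 / +1.0353)
    (7,2) via y @ 0.5073
    (7,1) via y @ 1.5426
    (8,1) via x @ 2.0864  # hit
  → r_4 = 2.0864

ranges = [5.7044, 7.4594, 2.8752, 2.0864]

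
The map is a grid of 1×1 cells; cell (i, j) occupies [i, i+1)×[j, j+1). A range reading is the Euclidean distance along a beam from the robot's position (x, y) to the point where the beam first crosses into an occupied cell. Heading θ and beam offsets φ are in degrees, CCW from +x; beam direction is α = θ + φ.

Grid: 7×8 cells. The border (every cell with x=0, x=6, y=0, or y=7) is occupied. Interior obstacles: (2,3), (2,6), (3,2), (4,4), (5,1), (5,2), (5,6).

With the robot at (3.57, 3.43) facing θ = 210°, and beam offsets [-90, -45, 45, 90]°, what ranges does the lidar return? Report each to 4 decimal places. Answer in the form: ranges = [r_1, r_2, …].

ranges = [2.9676, 0.5901, 0.4452, 0.4965]

beam 1: φ=-90°, α=120°
  direction (-0.5000, 0.8660); cell (3,3); t to first gridline: x 1.1400, y 0.6582 (then +2.0000 / +1.1547)
    (3,4) via y @ 0.6582
    (2,4) via x @ 1.1400
    (2,5) via y @ 1.8129
    (2,6) via y @ 2.9676  # hit
  → r_1 = 2.9676
beam 2: φ=-45°, α=165°
  direction (-0.9659, 0.2588); cell (3,3); t to first gridline: x 0.5901, y 2.2023 (then +1.0353 / +3.8637)
    (2,3) via x @ 0.5901  # hit
  → r_2 = 0.5901
beam 3: φ=45°, α=255°
  direction (-0.2588, -0.9659); cell (3,3); t to first gridline: x 2.2023, y 0.4452 (then +3.8637 / +1.0353)
    (3,2) via y @ 0.4452  # hit
  → r_3 = 0.4452
beam 4: φ=90°, α=300°
  direction (0.5000, -0.8660); cell (3,3); t to first gridline: x 0.8600, y 0.4965 (then +2.0000 / +1.1547)
    (3,2) via y @ 0.4965  # hit
  → r_4 = 0.4965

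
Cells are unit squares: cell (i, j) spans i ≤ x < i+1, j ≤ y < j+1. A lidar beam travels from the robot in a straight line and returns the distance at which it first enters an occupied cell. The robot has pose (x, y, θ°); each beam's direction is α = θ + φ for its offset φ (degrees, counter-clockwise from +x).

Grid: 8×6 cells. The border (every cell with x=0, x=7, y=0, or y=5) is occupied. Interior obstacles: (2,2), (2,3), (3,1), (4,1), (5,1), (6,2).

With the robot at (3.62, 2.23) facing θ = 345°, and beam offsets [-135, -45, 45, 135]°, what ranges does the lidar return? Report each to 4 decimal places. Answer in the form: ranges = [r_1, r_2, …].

ranges = [0.4600, 0.2656, 3.9029, 1.2400]

beam 1: φ=-135°, α=210°
  cosα=-0.8660 sinα=-0.5000 | (3,2) | tMaxX 0.7159 tMaxY 0.4600 | tΔX 1.1547 tΔY 2.0000
    t=0.4600 [y] (3,1) — stop
  → r_1 = 0.4600
beam 2: φ=-45°, α=300°
  cosα=0.5000 sinα=-0.8660 | (3,2) | tMaxX 0.7600 tMaxY 0.2656 | tΔX 2.0000 tΔY 1.1547
    t=0.2656 [y] (3,1) — stop
  → r_2 = 0.2656
beam 3: φ=45°, α=30°
  cosα=0.8660 sinα=0.5000 | (3,2) | tMaxX 0.4388 tMaxY 1.5400 | tΔX 1.1547 tΔY 2.0000
    t=0.4388 [x] (4,2)
    t=1.5400 [y] (4,3)
    t=1.5935 [x] (5,3)
    t=2.7482 [x] (6,3)
    t=3.5400 [y] (6,4)
    t=3.9029 [x] (7,4) — stop
  → r_3 = 3.9029
beam 4: φ=135°, α=120°
  cosα=-0.5000 sinα=0.8660 | (3,2) | tMaxX 1.2400 tMaxY 0.8891 | tΔX 2.0000 tΔY 1.1547
    t=0.8891 [y] (3,3)
    t=1.2400 [x] (2,3) — stop
  → r_4 = 1.2400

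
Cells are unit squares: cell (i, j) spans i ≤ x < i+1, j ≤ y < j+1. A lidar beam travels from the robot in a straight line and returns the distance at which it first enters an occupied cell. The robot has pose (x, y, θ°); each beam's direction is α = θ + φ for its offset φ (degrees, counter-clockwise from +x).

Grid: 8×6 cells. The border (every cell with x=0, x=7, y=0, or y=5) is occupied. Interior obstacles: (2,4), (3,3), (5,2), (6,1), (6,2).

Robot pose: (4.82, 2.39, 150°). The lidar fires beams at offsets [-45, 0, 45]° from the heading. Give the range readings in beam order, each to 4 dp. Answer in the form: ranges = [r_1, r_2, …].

beam 1: φ=-45°, α=105°
  dir = (cos 105°, sin 105°) = (-0.2588, 0.9659); from cell (4,2)
  next x-line at t=3.1682, next y-line at t=0.6315; Δt_x=3.8637, Δt_y=1.0353
    y: enter (4,3) at t=0.6315
    y: enter (4,4) at t=1.6668
    y: enter (4,5) at t=2.7021 ← occupied
  → r_1 = 2.7021
beam 2: φ=0°, α=150°
  dir = (cos 150°, sin 150°) = (-0.8660, 0.5000); from cell (4,2)
  next x-line at t=0.9469, next y-line at t=1.2200; Δt_x=1.1547, Δt_y=2.0000
    x: enter (3,2) at t=0.9469
    y: enter (3,3) at t=1.2200 ← occupied
  → r_2 = 1.2200
beam 3: φ=45°, α=195°
  dir = (cos 195°, sin 195°) = (-0.9659, -0.2588); from cell (4,2)
  next x-line at t=0.8489, next y-line at t=1.5068; Δt_x=1.0353, Δt_y=3.8637
    x: enter (3,2) at t=0.8489
    y: enter (3,1) at t=1.5068
    x: enter (2,1) at t=1.8842
    x: enter (1,1) at t=2.9195
    x: enter (0,1) at t=3.9548 ← occupied
  → r_3 = 3.9548

ranges = [2.7021, 1.2200, 3.9548]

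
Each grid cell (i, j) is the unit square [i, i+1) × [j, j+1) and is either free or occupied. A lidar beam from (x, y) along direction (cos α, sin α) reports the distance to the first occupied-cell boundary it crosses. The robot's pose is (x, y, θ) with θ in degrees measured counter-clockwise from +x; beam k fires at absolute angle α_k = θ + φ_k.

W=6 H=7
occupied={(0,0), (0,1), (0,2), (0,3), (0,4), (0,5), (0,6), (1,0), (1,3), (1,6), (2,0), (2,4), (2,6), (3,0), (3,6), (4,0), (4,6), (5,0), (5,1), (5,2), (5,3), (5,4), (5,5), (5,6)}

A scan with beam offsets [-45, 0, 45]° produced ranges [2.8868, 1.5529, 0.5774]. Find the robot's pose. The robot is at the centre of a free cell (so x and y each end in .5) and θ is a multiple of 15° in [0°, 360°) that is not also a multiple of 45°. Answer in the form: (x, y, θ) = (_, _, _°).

Candidates: 18 free-cell centres × 16 headings = 288 poses. Raycast each; keep the one whose scan matches to 4 dp.
  (4.5, 1.5, 150°): beam 1 = 4.6587 ≠ 2.8868 ✗
  (4.5, 5.5, 300°): beam 1 = 4.6587 ≠ 2.8868 ✗
  (4.5, 2.5, 195°): beam 2 = 3.6235 ≠ 1.5529 ✗
  (4.5, 5.5, 285°): beam 1 = 5.1962 ≠ 2.8868 ✗
  (4.5, 5.5, 120°): beam 1 = 0.5176 ≠ 2.8868 ✗
  …
  (1.5, 1.5, 105°): r_1=2.8868, r_2=1.5529, r_3=0.5774 — all match ✓
Unique over the lattice → pose = (1.5, 1.5, 105°).

(x, y, θ) = (1.5, 1.5, 105°)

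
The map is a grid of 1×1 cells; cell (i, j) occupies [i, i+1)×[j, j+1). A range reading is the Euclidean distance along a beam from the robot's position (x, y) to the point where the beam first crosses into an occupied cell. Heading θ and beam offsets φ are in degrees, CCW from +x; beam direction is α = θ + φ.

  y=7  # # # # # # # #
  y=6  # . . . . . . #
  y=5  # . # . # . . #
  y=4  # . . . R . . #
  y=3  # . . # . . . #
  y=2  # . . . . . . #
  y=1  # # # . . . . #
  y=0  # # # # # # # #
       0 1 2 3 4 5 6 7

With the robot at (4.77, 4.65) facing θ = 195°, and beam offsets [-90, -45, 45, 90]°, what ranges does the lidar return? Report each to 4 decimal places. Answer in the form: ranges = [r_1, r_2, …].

ranges = [0.3623, 0.7000, 1.5400, 3.7788]

beam 1: φ=-90°, α=105°
  dir = (cos 105°, sin 105°) = (-0.2588, 0.9659); from cell (4,4)
  next x-line at t=2.9751, next y-line at t=0.3623; Δt_x=3.8637, Δt_y=1.0353
    y: enter (4,5) at t=0.3623 ← occupied
  → r_1 = 0.3623
beam 2: φ=-45°, α=150°
  dir = (cos 150°, sin 150°) = (-0.8660, 0.5000); from cell (4,4)
  next x-line at t=0.8891, next y-line at t=0.7000; Δt_x=1.1547, Δt_y=2.0000
    y: enter (4,5) at t=0.7000 ← occupied
  → r_2 = 0.7000
beam 3: φ=45°, α=240°
  dir = (cos 240°, sin 240°) = (-0.5000, -0.8660); from cell (4,4)
  next x-line at t=1.5400, next y-line at t=0.7506; Δt_x=2.0000, Δt_y=1.1547
    y: enter (4,3) at t=0.7506
    x: enter (3,3) at t=1.5400 ← occupied
  → r_3 = 1.5400
beam 4: φ=90°, α=285°
  dir = (cos 285°, sin 285°) = (0.2588, -0.9659); from cell (4,4)
  next x-line at t=0.8887, next y-line at t=0.6729; Δt_x=3.8637, Δt_y=1.0353
    y: enter (4,3) at t=0.6729
    x: enter (5,3) at t=0.8887
    y: enter (5,2) at t=1.7082
    y: enter (5,1) at t=2.7435
    y: enter (5,0) at t=3.7788 ← occupied
  → r_4 = 3.7788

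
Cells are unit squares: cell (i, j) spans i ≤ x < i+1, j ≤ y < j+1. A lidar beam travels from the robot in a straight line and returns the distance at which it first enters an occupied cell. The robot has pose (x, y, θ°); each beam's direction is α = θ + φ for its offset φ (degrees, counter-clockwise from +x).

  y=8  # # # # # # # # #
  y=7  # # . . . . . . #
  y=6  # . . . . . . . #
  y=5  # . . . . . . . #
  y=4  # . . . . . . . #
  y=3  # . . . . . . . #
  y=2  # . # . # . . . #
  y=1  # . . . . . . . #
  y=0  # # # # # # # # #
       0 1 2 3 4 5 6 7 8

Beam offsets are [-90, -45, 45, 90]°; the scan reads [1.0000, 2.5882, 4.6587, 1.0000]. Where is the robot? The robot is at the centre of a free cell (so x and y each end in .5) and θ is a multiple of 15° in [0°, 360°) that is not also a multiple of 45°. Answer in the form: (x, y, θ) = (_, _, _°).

The pose lattice has 46·16 = 736 candidates. Test each by forward raycasting.
  (5.5, 5.5, 285°): beam 1 = 4.6587 ≠ 1.0000 ✗
  (7.5, 1.5, 15°): beam 1 = 0.5176 ≠ 1.0000 ✗
  (4.5, 7.5, 30°): beam 1 = 7.0000 ≠ 1.0000 ✗
  (3.5, 2.5, 15°): beam 1 = 1.5529 ≠ 1.0000 ✗
  (6.5, 6.5, 210°): beam 1 = 1.7321 ≠ 1.0000 ✗
  …
  (1.5, 3.5, 30°): r_1=1.0000, r_2=2.5882, r_3=4.6587, r_4=1.0000 — all match ✓
Only this pose fits every beam.

(x, y, θ) = (1.5, 3.5, 30°)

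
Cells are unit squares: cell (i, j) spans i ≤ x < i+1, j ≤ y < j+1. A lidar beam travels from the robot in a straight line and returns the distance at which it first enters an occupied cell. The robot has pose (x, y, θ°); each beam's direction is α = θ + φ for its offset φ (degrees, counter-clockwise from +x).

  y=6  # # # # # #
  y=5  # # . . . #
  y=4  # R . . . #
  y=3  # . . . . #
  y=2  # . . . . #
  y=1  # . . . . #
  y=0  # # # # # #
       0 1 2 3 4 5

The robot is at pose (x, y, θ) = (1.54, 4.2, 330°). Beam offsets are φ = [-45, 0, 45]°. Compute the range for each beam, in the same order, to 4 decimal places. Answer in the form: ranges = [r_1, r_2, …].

ranges = [3.3129, 3.9953, 3.5821]

beam 1: φ=-45°, α=285°
  cosα=0.2588 sinα=-0.9659 | (1,4) | tMaxX 1.7773 tMaxY 0.2071 | tΔX 3.8637 tΔY 1.0353
    t=0.2071 [y] (1,3)
    t=1.2423 [y] (1,2)
    t=1.7773 [x] (2,2)
    t=2.2776 [y] (2,1)
    t=3.3129 [y] (2,0) — stop
  → r_1 = 3.3129
beam 2: φ=0°, α=330°
  cosα=0.8660 sinα=-0.5000 | (1,4) | tMaxX 0.5312 tMaxY 0.4000 | tΔX 1.1547 tΔY 2.0000
    t=0.4000 [y] (1,3)
    t=0.5312 [x] (2,3)
    t=1.6859 [x] (3,3)
    t=2.4000 [y] (3,2)
    t=2.8406 [x] (4,2)
    t=3.9953 [x] (5,2) — stop
  → r_2 = 3.9953
beam 3: φ=45°, α=15°
  cosα=0.9659 sinα=0.2588 | (1,4) | tMaxX 0.4762 tMaxY 3.0910 | tΔX 1.0353 tΔY 3.8637
    t=0.4762 [x] (2,4)
    t=1.5115 [x] (3,4)
    t=2.5468 [x] (4,4)
    t=3.0910 [y] (4,5)
    t=3.5821 [x] (5,5) — stop
  → r_3 = 3.5821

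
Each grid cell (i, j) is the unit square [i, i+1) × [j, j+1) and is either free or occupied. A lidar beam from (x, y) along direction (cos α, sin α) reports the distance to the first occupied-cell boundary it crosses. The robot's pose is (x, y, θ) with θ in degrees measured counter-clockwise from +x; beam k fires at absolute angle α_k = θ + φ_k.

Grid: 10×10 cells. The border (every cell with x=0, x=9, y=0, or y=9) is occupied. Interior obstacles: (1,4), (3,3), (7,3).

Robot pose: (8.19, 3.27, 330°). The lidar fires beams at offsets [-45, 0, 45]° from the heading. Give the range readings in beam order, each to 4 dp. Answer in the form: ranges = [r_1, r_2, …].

ranges = [2.3501, 0.9353, 0.8386]

beam 1: φ=-45°, α=285°
  direction (0.2588, -0.9659); cell (8,3); t to first gridline: x 3.1296, y 0.2795 (then +3.8637 / +1.0353)
    (8,2) via y @ 0.2795
    (8,1) via y @ 1.3148
    (8,0) via y @ 2.3501  # hit
  → r_1 = 2.3501
beam 2: φ=0°, α=330°
  direction (0.8660, -0.5000); cell (8,3); t to first gridline: x 0.9353, y 0.5400 (then +1.1547 / +2.0000)
    (8,2) via y @ 0.5400
    (9,2) via x @ 0.9353  # hit
  → r_2 = 0.9353
beam 3: φ=45°, α=15°
  direction (0.9659, 0.2588); cell (8,3); t to first gridline: x 0.8386, y 2.8205 (then +1.0353 / +3.8637)
    (9,3) via x @ 0.8386  # hit
  → r_3 = 0.8386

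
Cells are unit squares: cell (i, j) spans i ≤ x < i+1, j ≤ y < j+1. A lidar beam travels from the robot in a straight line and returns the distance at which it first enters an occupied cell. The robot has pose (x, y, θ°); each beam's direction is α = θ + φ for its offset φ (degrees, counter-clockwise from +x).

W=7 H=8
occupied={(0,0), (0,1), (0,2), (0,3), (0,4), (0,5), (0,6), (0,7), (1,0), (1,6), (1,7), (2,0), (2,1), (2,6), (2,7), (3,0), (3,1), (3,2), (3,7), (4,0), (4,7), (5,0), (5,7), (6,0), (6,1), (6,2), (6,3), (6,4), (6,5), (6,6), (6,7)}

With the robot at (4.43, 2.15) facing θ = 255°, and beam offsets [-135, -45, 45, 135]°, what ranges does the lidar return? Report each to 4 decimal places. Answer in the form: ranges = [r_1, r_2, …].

ranges = [0.8600, 0.4965, 1.3279, 1.8129]

beam 1: φ=-135°, α=120°
  dir = (cos 120°, sin 120°) = (-0.5000, 0.8660); from cell (4,2)
  next x-line at t=0.8600, next y-line at t=0.9815; Δt_x=2.0000, Δt_y=1.1547
    x: enter (3,2) at t=0.8600 ← occupied
  → r_1 = 0.8600
beam 2: φ=-45°, α=210°
  dir = (cos 210°, sin 210°) = (-0.8660, -0.5000); from cell (4,2)
  next x-line at t=0.4965, next y-line at t=0.3000; Δt_x=1.1547, Δt_y=2.0000
    y: enter (4,1) at t=0.3000
    x: enter (3,1) at t=0.4965 ← occupied
  → r_2 = 0.4965
beam 3: φ=45°, α=300°
  dir = (cos 300°, sin 300°) = (0.5000, -0.8660); from cell (4,2)
  next x-line at t=1.1400, next y-line at t=0.1732; Δt_x=2.0000, Δt_y=1.1547
    y: enter (4,1) at t=0.1732
    x: enter (5,1) at t=1.1400
    y: enter (5,0) at t=1.3279 ← occupied
  → r_3 = 1.3279
beam 4: φ=135°, α=30°
  dir = (cos 30°, sin 30°) = (0.8660, 0.5000); from cell (4,2)
  next x-line at t=0.6582, next y-line at t=1.7000; Δt_x=1.1547, Δt_y=2.0000
    x: enter (5,2) at t=0.6582
    y: enter (5,3) at t=1.7000
    x: enter (6,3) at t=1.8129 ← occupied
  → r_4 = 1.8129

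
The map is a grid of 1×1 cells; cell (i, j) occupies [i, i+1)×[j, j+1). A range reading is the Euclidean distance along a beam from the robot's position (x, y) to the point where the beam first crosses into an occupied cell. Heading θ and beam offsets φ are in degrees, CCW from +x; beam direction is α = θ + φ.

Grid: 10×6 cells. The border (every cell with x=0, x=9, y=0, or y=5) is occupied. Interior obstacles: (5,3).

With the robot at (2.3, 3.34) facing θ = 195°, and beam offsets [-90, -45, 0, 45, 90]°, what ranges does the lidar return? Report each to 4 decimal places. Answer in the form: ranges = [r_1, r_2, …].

ranges = [1.7186, 1.5011, 1.3459, 2.6000, 2.4225]

beam 1: φ=-90°, α=105°
  direction (-0.2588, 0.9659); cell (2,3); t to first gridline: x 1.1591, y 0.6833 (then +3.8637 / +1.0353)
    (2,4) via y @ 0.6833
    (1,4) via x @ 1.1591
    (1,5) via y @ 1.7186  # hit
  → r_1 = 1.7186
beam 2: φ=-45°, α=150°
  direction (-0.8660, 0.5000); cell (2,3); t to first gridline: x 0.3464, y 1.3200 (then +1.1547 / +2.0000)
    (1,3) via x @ 0.3464
    (1,4) via y @ 1.3200
    (0,4) via x @ 1.5011  # hit
  → r_2 = 1.5011
beam 3: φ=0°, α=195°
  direction (-0.9659, -0.2588); cell (2,3); t to first gridline: x 0.3106, y 1.3137 (then +1.0353 / +3.8637)
    (1,3) via x @ 0.3106
    (1,2) via y @ 1.3137
    (0,2) via x @ 1.3459  # hit
  → r_3 = 1.3459
beam 4: φ=45°, α=240°
  direction (-0.5000, -0.8660); cell (2,3); t to first gridline: x 0.6000, y 0.3926 (then +2.0000 / +1.1547)
    (2,2) via y @ 0.3926
    (1,2) via x @ 0.6000
    (1,1) via y @ 1.5473
    (0,1) via x @ 2.6000  # hit
  → r_4 = 2.6000
beam 5: φ=90°, α=285°
  direction (0.2588, -0.9659); cell (2,3); t to first gridline: x 2.7046, y 0.3520 (then +3.8637 / +1.0353)
    (2,2) via y @ 0.3520
    (2,1) via y @ 1.3873
    (2,0) via y @ 2.4225  # hit
  → r_5 = 2.4225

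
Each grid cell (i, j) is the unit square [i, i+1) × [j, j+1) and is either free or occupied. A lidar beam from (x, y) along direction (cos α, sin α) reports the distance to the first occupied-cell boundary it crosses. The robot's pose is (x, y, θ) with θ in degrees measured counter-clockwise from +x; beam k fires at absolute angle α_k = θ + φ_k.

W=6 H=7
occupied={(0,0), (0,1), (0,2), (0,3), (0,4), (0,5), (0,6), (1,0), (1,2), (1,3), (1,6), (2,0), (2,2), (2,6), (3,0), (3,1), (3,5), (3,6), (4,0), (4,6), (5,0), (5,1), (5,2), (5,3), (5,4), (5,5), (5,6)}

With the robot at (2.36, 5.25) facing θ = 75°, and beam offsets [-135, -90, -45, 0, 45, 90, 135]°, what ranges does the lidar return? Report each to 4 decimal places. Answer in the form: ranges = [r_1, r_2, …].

beam 1: φ=-135°, α=300°
  direction (0.5000, -0.8660); cell (2,5); t to first gridline: x 1.2800, y 0.2887 (then +2.0000 / +1.1547)
    (2,4) via y @ 0.2887
    (3,4) via x @ 1.2800
    (3,3) via y @ 1.4434
    (3,2) via y @ 2.5981
    (4,2) via x @ 3.2800
    (4,1) via y @ 3.7528
    (4,0) via y @ 4.9075  # hit
  → r_1 = 4.9075
beam 2: φ=-90°, α=345°
  direction (0.9659, -0.2588); cell (2,5); t to first gridline: x 0.6626, y 0.9659 (then +1.0353 / +3.8637)
    (3,5) via x @ 0.6626  # hit
  → r_2 = 0.6626
beam 3: φ=-45°, α=30°
  direction (0.8660, 0.5000); cell (2,5); t to first gridline: x 0.7390, y 1.5000 (then +1.1547 / +2.0000)
    (3,5) via x @ 0.7390  # hit
  → r_3 = 0.7390
beam 4: φ=0°, α=75°
  direction (0.2588, 0.9659); cell (2,5); t to first gridline: x 2.4728, y 0.7765 (then +3.8637 / +1.0353)
    (2,6) via y @ 0.7765  # hit
  → r_4 = 0.7765
beam 5: φ=45°, α=120°
  direction (-0.5000, 0.8660); cell (2,5); t to first gridline: x 0.7200, y 0.8660 (then +2.0000 / +1.1547)
    (1,5) via x @ 0.7200
    (1,6) via y @ 0.8660  # hit
  → r_5 = 0.8660
beam 6: φ=90°, α=165°
  direction (-0.9659, 0.2588); cell (2,5); t to first gridline: x 0.3727, y 2.8978 (then +1.0353 / +3.8637)
    (1,5) via x @ 0.3727
    (0,5) via x @ 1.4080  # hit
  → r_6 = 1.4080
beam 7: φ=135°, α=210°
  direction (-0.8660, -0.5000); cell (2,5); t to first gridline: x 0.4157, y 0.5000 (then +1.1547 / +2.0000)
    (1,5) via x @ 0.4157
    (1,4) via y @ 0.5000
    (0,4) via x @ 1.5704  # hit
  → r_7 = 1.5704

ranges = [4.9075, 0.6626, 0.7390, 0.7765, 0.8660, 1.4080, 1.5704]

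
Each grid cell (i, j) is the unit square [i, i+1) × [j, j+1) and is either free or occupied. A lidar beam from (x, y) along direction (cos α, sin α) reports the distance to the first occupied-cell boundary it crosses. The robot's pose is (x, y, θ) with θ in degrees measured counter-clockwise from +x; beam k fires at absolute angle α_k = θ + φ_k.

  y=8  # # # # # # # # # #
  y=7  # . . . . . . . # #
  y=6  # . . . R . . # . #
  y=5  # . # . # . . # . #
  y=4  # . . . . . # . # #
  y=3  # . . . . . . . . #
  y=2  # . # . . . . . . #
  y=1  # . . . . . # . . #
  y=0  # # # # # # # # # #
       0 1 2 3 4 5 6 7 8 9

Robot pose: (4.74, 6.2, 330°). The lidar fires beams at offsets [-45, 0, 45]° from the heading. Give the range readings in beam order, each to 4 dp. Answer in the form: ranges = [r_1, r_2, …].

beam 1: φ=-45°, α=285°
  d=(0.2588,-0.9659)  start (4,6)  tX=1.0046 tY=0.2071  stride 1/|dx|=3.8637 1/|dy|=1.0353
    cross y-line → (4,5), t=0.2071 (wall)
  → r_1 = 0.2071
beam 2: φ=0°, α=330°
  d=(0.8660,-0.5000)  start (4,6)  tX=0.3002 tY=0.4000  stride 1/|dx|=1.1547 1/|dy|=2.0000
    cross x-line → (5,6), t=0.3002
    cross y-line → (5,5), t=0.4000
    cross x-line → (6,5), t=1.4549
    cross y-line → (6,4), t=2.4000 (wall)
  → r_2 = 2.4000
beam 3: φ=45°, α=15°
  d=(0.9659,0.2588)  start (4,6)  tX=0.2692 tY=3.0910  stride 1/|dx|=1.0353 1/|dy|=3.8637
    cross x-line → (5,6), t=0.2692
    cross x-line → (6,6), t=1.3044
    cross x-line → (7,6), t=2.3397 (wall)
  → r_3 = 2.3397

ranges = [0.2071, 2.4000, 2.3397]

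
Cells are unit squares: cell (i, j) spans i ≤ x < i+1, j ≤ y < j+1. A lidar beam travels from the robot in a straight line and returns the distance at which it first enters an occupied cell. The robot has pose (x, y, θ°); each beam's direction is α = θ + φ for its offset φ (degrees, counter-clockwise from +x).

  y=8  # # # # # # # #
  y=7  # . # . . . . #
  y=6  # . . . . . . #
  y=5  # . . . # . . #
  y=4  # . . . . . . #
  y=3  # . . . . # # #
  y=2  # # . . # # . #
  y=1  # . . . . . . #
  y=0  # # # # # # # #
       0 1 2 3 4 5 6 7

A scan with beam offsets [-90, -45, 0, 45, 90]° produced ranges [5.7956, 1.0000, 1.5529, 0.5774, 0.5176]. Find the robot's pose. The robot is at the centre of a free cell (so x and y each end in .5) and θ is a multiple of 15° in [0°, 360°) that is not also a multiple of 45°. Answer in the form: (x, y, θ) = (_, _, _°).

The pose lattice has 35·16 = 560 candidates. Test each by forward raycasting.
  (2.5, 5.5, 105°): beam 1 = 1.5529 ≠ 5.7956 ✗
  (3.5, 7.5, 195°): beam 1 = 0.5176 ≠ 5.7956 ✗
  (6.5, 4.5, 105°): beam 1 = 0.5176 ≠ 5.7956 ✗
  …
  (2.5, 1.5, 195°): r_1=5.7956, r_2=1.0000, r_3=1.5529, r_4=0.5774, r_5=0.5176 — all match ✓
Only this pose fits every beam.

(x, y, θ) = (2.5, 1.5, 195°)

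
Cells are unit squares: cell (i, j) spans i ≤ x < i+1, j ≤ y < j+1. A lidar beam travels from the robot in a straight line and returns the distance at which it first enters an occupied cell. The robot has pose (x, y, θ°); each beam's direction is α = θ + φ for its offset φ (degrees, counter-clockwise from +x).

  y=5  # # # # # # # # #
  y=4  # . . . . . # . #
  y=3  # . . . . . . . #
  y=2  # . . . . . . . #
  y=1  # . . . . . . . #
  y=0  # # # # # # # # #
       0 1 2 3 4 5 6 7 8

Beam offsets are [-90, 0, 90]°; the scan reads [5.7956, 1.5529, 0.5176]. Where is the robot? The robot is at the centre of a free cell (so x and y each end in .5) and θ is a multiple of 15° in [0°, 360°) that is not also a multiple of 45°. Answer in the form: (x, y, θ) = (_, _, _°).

(x, y, θ) = (7.5, 2.5, 285°)

Enumerate (i+0.5, j+0.5, θ) over the 27 free cells and 16 admissible headings. For each, cast all 3 beams and compare to the given ranges.
  (7.5, 3.5, 240°): beam 1 = 1.0000 ≠ 5.7956 ✗
  (5.5, 1.5, 105°): beam 1 = 2.5882 ≠ 5.7956 ✗
  (1.5, 3.5, 165°): beam 1 = 1.5529 ≠ 5.7956 ✗
  (7.5, 2.5, 60°): beam 1 = 0.5774 ≠ 5.7956 ✗
  …
  (7.5, 2.5, 285°): r_1=5.7956, r_2=1.5529, r_3=0.5176 — all match ✓
Only this pose fits every beam.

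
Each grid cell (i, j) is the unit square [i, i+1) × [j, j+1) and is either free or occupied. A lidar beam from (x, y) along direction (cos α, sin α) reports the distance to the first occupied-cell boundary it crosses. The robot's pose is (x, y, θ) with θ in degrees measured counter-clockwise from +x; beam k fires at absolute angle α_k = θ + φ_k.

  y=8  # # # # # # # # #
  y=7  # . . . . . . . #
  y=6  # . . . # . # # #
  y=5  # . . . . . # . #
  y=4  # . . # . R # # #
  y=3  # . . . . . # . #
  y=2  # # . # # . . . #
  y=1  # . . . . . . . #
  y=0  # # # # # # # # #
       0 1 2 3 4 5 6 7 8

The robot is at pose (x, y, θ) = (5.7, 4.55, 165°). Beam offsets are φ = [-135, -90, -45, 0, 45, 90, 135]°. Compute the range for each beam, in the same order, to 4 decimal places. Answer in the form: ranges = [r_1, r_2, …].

ranges = [0.3464, 1.1591, 1.6743, 4.8658, 3.1000, 3.6752, 0.6000]

beam 1: φ=-135°, α=30°
  dir = (cos 30°, sin 30°) = (0.8660, 0.5000); from cell (5,4)
  next x-line at t=0.3464, next y-line at t=0.9000; Δt_x=1.1547, Δt_y=2.0000
    x: enter (6,4) at t=0.3464 ← occupied
  → r_1 = 0.3464
beam 2: φ=-90°, α=75°
  dir = (cos 75°, sin 75°) = (0.2588, 0.9659); from cell (5,4)
  next x-line at t=1.1591, next y-line at t=0.4659; Δt_x=3.8637, Δt_y=1.0353
    y: enter (5,5) at t=0.4659
    x: enter (6,5) at t=1.1591 ← occupied
  → r_2 = 1.1591
beam 3: φ=-45°, α=120°
  dir = (cos 120°, sin 120°) = (-0.5000, 0.8660); from cell (5,4)
  next x-line at t=1.4000, next y-line at t=0.5196; Δt_x=2.0000, Δt_y=1.1547
    y: enter (5,5) at t=0.5196
    x: enter (4,5) at t=1.4000
    y: enter (4,6) at t=1.6743 ← occupied
  → r_3 = 1.6743
beam 4: φ=0°, α=165°
  dir = (cos 165°, sin 165°) = (-0.9659, 0.2588); from cell (5,4)
  next x-line at t=0.7247, next y-line at t=1.7387; Δt_x=1.0353, Δt_y=3.8637
    x: enter (4,4) at t=0.7247
    y: enter (4,5) at t=1.7387
    x: enter (3,5) at t=1.7600
    x: enter (2,5) at t=2.7952
    x: enter (1,5) at t=3.8305
    x: enter (0,5) at t=4.8658 ← occupied
  → r_4 = 4.8658
beam 5: φ=45°, α=210°
  dir = (cos 210°, sin 210°) = (-0.8660, -0.5000); from cell (5,4)
  next x-line at t=0.8083, next y-line at t=1.1000; Δt_x=1.1547, Δt_y=2.0000
    x: enter (4,4) at t=0.8083
    y: enter (4,3) at t=1.1000
    x: enter (3,3) at t=1.9630
    y: enter (3,2) at t=3.1000 ← occupied
  → r_5 = 3.1000
beam 6: φ=90°, α=255°
  dir = (cos 255°, sin 255°) = (-0.2588, -0.9659); from cell (5,4)
  next x-line at t=2.7046, next y-line at t=0.5694; Δt_x=3.8637, Δt_y=1.0353
    y: enter (5,3) at t=0.5694
    y: enter (5,2) at t=1.6047
    y: enter (5,1) at t=2.6400
    x: enter (4,1) at t=2.7046
    y: enter (4,0) at t=3.6752 ← occupied
  → r_6 = 3.6752
beam 7: φ=135°, α=300°
  dir = (cos 300°, sin 300°) = (0.5000, -0.8660); from cell (5,4)
  next x-line at t=0.6000, next y-line at t=0.6351; Δt_x=2.0000, Δt_y=1.1547
    x: enter (6,4) at t=0.6000 ← occupied
  → r_7 = 0.6000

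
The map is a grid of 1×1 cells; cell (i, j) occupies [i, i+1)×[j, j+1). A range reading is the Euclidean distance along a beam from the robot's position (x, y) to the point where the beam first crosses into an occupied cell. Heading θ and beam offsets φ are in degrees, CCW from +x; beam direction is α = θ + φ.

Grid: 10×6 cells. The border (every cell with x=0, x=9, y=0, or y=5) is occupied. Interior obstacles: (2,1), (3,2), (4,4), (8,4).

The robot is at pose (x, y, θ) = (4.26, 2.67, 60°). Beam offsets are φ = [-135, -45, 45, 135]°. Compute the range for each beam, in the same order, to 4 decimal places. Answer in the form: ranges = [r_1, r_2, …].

beam 1: φ=-135°, α=285°
  dir = (cos 285°, sin 285°) = (0.2588, -0.9659); from cell (4,2)
  next x-line at t=2.8591, next y-line at t=0.6936; Δt_x=3.8637, Δt_y=1.0353
    y: enter (4,1) at t=0.6936
    y: enter (4,0) at t=1.7289 ← occupied
  → r_1 = 1.7289
beam 2: φ=-45°, α=15°
  dir = (cos 15°, sin 15°) = (0.9659, 0.2588); from cell (4,2)
  next x-line at t=0.7661, next y-line at t=1.2750; Δt_x=1.0353, Δt_y=3.8637
    x: enter (5,2) at t=0.7661
    y: enter (5,3) at t=1.2750
    x: enter (6,3) at t=1.8014
    x: enter (7,3) at t=2.8367
    x: enter (8,3) at t=3.8719
    x: enter (9,3) at t=4.9072 ← occupied
  → r_2 = 4.9072
beam 3: φ=45°, α=105°
  dir = (cos 105°, sin 105°) = (-0.2588, 0.9659); from cell (4,2)
  next x-line at t=1.0046, next y-line at t=0.3416; Δt_x=3.8637, Δt_y=1.0353
    y: enter (4,3) at t=0.3416
    x: enter (3,3) at t=1.0046
    y: enter (3,4) at t=1.3769
    y: enter (3,5) at t=2.4122 ← occupied
  → r_3 = 2.4122
beam 4: φ=135°, α=195°
  dir = (cos 195°, sin 195°) = (-0.9659, -0.2588); from cell (4,2)
  next x-line at t=0.2692, next y-line at t=2.5887; Δt_x=1.0353, Δt_y=3.8637
    x: enter (3,2) at t=0.2692 ← occupied
  → r_4 = 0.2692

ranges = [1.7289, 4.9072, 2.4122, 0.2692]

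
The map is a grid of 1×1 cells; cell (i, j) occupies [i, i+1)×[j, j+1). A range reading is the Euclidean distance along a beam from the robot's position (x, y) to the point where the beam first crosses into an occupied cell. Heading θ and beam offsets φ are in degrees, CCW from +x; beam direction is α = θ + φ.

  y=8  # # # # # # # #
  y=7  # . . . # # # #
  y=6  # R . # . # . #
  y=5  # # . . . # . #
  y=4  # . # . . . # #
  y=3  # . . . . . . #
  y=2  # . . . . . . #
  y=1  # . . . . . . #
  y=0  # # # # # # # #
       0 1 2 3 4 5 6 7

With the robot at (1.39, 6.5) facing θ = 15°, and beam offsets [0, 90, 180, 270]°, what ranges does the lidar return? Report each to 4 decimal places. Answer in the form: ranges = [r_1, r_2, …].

ranges = [1.6668, 1.5068, 0.4038, 0.5176]

beam 1: φ=0°, α=15°
  direction (0.9659, 0.2588); cell (1,6); t to first gridline: x 0.6315, y 1.9319 (then +1.0353 / +3.8637)
    (2,6) via x @ 0.6315
    (3,6) via x @ 1.6668  # hit
  → r_1 = 1.6668
beam 2: φ=90°, α=105°
  direction (-0.2588, 0.9659); cell (1,6); t to first gridline: x 1.5068, y 0.5176 (then +3.8637 / +1.0353)
    (1,7) via y @ 0.5176
    (0,7) via x @ 1.5068  # hit
  → r_2 = 1.5068
beam 3: φ=180°, α=195°
  direction (-0.9659, -0.2588); cell (1,6); t to first gridline: x 0.4038, y 1.9319 (then +1.0353 / +3.8637)
    (0,6) via x @ 0.4038  # hit
  → r_3 = 0.4038
beam 4: φ=270°, α=285°
  direction (0.2588, -0.9659); cell (1,6); t to first gridline: x 2.3569, y 0.5176 (then +3.8637 / +1.0353)
    (1,5) via y @ 0.5176  # hit
  → r_4 = 0.5176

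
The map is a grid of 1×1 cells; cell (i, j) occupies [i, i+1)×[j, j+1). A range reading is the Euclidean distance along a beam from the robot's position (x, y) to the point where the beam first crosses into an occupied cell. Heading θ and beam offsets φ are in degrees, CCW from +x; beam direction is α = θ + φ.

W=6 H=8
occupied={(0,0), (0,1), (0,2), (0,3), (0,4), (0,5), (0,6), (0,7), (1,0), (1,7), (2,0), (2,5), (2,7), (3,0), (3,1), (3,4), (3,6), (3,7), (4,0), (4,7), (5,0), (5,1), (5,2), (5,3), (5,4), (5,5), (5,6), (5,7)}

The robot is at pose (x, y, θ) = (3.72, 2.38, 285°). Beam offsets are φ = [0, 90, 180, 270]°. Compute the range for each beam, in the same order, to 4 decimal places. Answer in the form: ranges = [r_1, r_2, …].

ranges = [0.3934, 1.3252, 1.6771, 2.8160]

beam 1: φ=0°, α=285°
  direction (0.2588, -0.9659); cell (3,2); t to first gridline: x 1.0818, y 0.3934 (then +3.8637 / +1.0353)
    (3,1) via y @ 0.3934  # hit
  → r_1 = 0.3934
beam 2: φ=90°, α=15°
  direction (0.9659, 0.2588); cell (3,2); t to first gridline: x 0.2899, y 2.3955 (then +1.0353 / +3.8637)
    (4,2) via x @ 0.2899
    (5,2) via x @ 1.3252  # hit
  → r_2 = 1.3252
beam 3: φ=180°, α=105°
  direction (-0.2588, 0.9659); cell (3,2); t to first gridline: x 2.7819, y 0.6419 (then +3.8637 / +1.0353)
    (3,3) via y @ 0.6419
    (3,4) via y @ 1.6771  # hit
  → r_3 = 1.6771
beam 4: φ=270°, α=195°
  direction (-0.9659, -0.2588); cell (3,2); t to first gridline: x 0.7454, y 1.4682 (then +1.0353 / +3.8637)
    (2,2) via x @ 0.7454
    (2,1) via y @ 1.4682
    (1,1) via x @ 1.7807
    (0,1) via x @ 2.8160  # hit
  → r_4 = 2.8160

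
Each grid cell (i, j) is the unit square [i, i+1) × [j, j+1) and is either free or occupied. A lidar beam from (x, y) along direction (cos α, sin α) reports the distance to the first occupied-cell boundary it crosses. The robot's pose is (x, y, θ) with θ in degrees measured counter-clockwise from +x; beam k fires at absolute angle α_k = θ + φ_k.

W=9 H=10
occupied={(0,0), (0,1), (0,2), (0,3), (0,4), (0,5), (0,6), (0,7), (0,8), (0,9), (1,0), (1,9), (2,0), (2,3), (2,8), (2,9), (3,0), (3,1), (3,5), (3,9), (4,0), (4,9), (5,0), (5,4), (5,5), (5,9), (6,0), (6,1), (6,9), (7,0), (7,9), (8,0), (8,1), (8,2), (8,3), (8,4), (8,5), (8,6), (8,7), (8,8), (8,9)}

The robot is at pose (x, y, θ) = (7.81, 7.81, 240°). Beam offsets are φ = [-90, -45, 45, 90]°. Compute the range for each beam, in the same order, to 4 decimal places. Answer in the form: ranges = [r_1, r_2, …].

beam 1: φ=-90°, α=150°
  cosα=-0.8660 sinα=0.5000 | (7,7) | tMaxX 0.9353 tMaxY 0.3800 | tΔX 1.1547 tΔY 2.0000
    t=0.3800 [y] (7,8)
    t=0.9353 [x] (6,8)
    t=2.0900 [x] (5,8)
    t=2.3800 [y] (5,9) — stop
  → r_1 = 2.3800
beam 2: φ=-45°, α=195°
  cosα=-0.9659 sinα=-0.2588 | (7,7) | tMaxX 0.8386 tMaxY 3.1296 | tΔX 1.0353 tΔY 3.8637
    t=0.8386 [x] (6,7)
    t=1.8738 [x] (5,7)
    t=2.9091 [x] (4,7)
    t=3.1296 [y] (4,6)
    t=3.9444 [x] (3,6)
    t=4.9797 [x] (2,6)
    t=6.0150 [x] (1,6)
    t=6.9933 [y] (1,5)
    t=7.0502 [x] (0,5) — stop
  → r_2 = 7.0502
beam 3: φ=45°, α=285°
  cosα=0.2588 sinα=-0.9659 | (7,7) | tMaxX 0.7341 tMaxY 0.8386 | tΔX 3.8637 tΔY 1.0353
    t=0.7341 [x] (8,7) — stop
  → r_3 = 0.7341
beam 4: φ=90°, α=330°
  cosα=0.8660 sinα=-0.5000 | (7,7) | tMaxX 0.2194 tMaxY 1.6200 | tΔX 1.1547 tΔY 2.0000
    t=0.2194 [x] (8,7) — stop
  → r_4 = 0.2194

ranges = [2.3800, 7.0502, 0.7341, 0.2194]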